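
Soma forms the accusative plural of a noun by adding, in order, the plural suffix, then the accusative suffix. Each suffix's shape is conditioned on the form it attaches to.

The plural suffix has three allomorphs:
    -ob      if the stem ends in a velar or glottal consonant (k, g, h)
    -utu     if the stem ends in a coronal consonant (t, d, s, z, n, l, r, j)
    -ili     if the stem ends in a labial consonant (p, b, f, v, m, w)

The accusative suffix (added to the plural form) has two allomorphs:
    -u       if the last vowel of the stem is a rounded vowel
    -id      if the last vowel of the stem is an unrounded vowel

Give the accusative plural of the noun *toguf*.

*toguf*: final consonant = /f/, labial → -ili → *togufili*.
The plural form *togufili*: last vowel = /i/, an unrounded vowel → -id → *togufiliid*.

togufiliid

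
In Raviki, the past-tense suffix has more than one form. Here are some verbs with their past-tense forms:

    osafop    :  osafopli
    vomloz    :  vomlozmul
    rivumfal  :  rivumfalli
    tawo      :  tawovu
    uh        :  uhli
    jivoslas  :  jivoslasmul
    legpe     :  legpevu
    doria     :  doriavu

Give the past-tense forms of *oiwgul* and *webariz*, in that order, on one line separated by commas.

The suffix is conditioned by the final sound: -mul when the stem ends in a sibilant (*vomloz*, *jivoslas*); -li when the stem ends in a non-sibilant consonant (*osafop*, *rivumfal*, *uh*); -vu when the stem ends in a vowel (*tawo*, *legpe*, *doria*).
*oiwgul*: final sound = /l/, a non-sibilant consonant → -li → *oiwgulli*.
*webariz*: final sound = /z/, a sibilant → -mul → *webarizmul*.

oiwgulli, webarizmul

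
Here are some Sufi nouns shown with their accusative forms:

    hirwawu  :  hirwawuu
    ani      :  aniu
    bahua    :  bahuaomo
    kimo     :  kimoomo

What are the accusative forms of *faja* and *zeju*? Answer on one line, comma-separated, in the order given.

Looking at the last vowel of each stem: -u when the last vowel of the stem is a high vowel (*hirwawu*, *ani*); -omo when the last vowel of the stem is a non-high vowel (*bahua*, *kimo*).
*faja*: last vowel = /a/, a non-high vowel → -omo → *fajaomo*.
The last vowel of *zeju* is /u/, which is a high vowel, so the suffix is -u, giving *zejuu*.

fajaomo, zejuu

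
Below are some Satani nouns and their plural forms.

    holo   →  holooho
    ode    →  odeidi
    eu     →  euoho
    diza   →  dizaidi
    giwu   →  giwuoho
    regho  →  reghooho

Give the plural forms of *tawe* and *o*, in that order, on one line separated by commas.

Looking at the last vowel of each stem: -oho when the last vowel of the stem is a rounded vowel (*holo*, *eu*, *giwu*, *regho*); -idi when the last vowel of the stem is an unrounded vowel (*ode*, *diza*).
The last vowel of *tawe* is /e/, which is an unrounded vowel, so the suffix is -idi, giving *taweidi*.
*o* — last vowel /o/ (a rounded vowel) → -oho → *ooho*.

taweidi, ooho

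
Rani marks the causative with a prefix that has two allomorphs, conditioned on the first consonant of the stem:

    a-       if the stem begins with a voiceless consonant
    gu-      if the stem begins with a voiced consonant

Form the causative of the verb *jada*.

The first consonant of *jada* is /j/, which is voiced, so the prefix is gu-, giving *gujada*.

gujada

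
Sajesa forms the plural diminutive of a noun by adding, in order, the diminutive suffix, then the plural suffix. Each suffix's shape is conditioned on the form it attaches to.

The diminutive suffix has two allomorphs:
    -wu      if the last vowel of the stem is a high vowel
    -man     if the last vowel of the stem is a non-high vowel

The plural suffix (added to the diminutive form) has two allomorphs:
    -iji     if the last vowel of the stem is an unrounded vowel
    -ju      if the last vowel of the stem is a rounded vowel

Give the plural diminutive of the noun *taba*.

tabamaniji

The last vowel of *taba* is /a/, which is a non-high vowel, so the diminutive suffix is -man, giving *tabaman*.
The diminutive form *tabaman*: last vowel = /a/, an unrounded vowel → -iji → *tabamaniji*.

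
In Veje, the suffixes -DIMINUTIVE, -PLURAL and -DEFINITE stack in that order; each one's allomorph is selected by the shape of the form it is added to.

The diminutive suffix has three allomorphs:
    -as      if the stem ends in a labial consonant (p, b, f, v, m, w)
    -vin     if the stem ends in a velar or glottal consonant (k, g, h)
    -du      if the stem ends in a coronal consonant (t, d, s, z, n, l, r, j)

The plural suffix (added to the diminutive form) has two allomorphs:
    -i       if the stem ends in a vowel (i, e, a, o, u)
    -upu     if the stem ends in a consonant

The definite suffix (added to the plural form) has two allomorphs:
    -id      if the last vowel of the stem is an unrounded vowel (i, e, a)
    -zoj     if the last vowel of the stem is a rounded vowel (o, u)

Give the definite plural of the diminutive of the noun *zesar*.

*zesar*: final consonant = /r/, coronal → -du → *zesardu*.
The diminutive form *zesardu* — final sound /u/ (a vowel) → -i → *zesardui*.
The plural form *zesardui*: last vowel = /i/, an unrounded vowel → -id → *zesarduiid*.

zesarduiid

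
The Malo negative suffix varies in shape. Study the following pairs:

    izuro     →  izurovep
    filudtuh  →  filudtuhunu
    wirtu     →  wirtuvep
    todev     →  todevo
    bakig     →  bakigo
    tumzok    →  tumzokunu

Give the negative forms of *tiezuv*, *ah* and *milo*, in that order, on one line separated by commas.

tiezuvo, ahunu, milovep

The suffix is conditioned by the final sound: -unu when the stem ends in a voiceless consonant (*filudtuh*, *tumzok*); -o when the stem ends in a voiced consonant (*todev*, *bakig*); -vep when the stem ends in a vowel (*izuro*, *wirtu*).
*tiezuv* — final sound /v/ (a voiced consonant) → -o → *tiezuvo*.
*ah* — final sound /h/ (a voiceless consonant) → -unu → *ahunu*.
Since the final sound of *milo* is /o/ (a vowel), it takes -vep, giving *milovep*.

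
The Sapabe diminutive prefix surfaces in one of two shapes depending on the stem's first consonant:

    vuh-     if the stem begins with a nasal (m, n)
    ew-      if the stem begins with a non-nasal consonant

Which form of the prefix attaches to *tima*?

ew-

*tima*: first consonant = /t/, non-nasal → ew-.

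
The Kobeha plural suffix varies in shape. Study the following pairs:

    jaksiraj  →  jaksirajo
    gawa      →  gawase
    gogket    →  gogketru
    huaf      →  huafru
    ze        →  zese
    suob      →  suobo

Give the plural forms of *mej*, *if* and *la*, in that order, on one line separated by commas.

mejo, ifru, lase

The alternation tracks the final sound of the stem — -ru when the stem ends in a voiceless consonant (*gogket*, *huaf*); -o when the stem ends in a voiced consonant (*jaksiraj*, *suob*); -se when the stem ends in a vowel (*gawa*, *ze*).
*mej*: final sound = /j/, a voiced consonant → -o → *mejo*.
*if* — final sound /f/ (a voiceless consonant) → -ru → *ifru*.
*la* — final sound /a/ (a vowel) → -se → *lase*.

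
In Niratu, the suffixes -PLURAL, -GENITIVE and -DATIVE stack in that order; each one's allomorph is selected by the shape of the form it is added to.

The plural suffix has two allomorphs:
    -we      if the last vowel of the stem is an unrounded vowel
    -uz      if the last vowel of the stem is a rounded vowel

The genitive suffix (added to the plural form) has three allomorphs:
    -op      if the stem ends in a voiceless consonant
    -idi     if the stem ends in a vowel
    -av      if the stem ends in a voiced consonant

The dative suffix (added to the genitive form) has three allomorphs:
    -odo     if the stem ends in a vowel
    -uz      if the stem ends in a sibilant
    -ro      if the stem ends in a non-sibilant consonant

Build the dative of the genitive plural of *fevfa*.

fevfaweidiodo

*fevfa*: last vowel = /a/, an unrounded vowel → -we → *fevfawe*.
The plural form *fevfawe* — final sound /e/ (a vowel) → -idi → *fevfaweidi*.
The final sound of the genitive form *fevfaweidi* is /i/, which is a vowel, so the dative suffix is -odo, giving *fevfaweidiodo*.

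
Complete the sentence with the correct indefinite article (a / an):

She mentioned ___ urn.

The indefinite article is chosen by the initial *sound* of the following word, not its spelling.
*urn* begins with the sound /ɜr/ (u pronounced /ɜr/) — a vowel sound.
So the article is *an*: She mentioned an urn.

an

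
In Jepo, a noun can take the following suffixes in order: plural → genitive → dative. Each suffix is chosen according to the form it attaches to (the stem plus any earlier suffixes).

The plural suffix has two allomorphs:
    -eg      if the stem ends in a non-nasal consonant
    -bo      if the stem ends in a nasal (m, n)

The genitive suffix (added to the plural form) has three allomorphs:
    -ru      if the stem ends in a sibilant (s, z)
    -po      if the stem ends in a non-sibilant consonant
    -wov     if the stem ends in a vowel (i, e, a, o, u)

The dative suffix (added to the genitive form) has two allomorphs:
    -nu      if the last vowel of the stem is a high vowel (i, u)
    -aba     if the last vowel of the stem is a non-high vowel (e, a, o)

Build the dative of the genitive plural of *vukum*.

vukumbowovaba

*vukum* — final consonant /m/ (a nasal) → -bo → *vukumbo*.
The final sound of the plural form *vukumbo* is /o/, which is a vowel, so the genitive suffix is -wov, giving *vukumbowov*.
The genitive form *vukumbowov*: last vowel = /o/, a non-high vowel → -aba → *vukumbowovaba*.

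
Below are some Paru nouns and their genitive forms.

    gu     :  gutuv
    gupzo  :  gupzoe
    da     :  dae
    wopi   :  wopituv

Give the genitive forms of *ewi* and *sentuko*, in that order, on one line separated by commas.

The alternation tracks the last vowel of the stem — -tuv when the last vowel of the stem is a high vowel (*gu*, *wopi*); -e when the last vowel of the stem is a non-high vowel (*gupzo*, *da*).
*ewi*: last vowel = /i/, a high vowel → -tuv → *ewituv*.
Since the last vowel of *sentuko* is /o/ (a non-high vowel), it takes -e, giving *sentukoe*.

ewituv, sentukoe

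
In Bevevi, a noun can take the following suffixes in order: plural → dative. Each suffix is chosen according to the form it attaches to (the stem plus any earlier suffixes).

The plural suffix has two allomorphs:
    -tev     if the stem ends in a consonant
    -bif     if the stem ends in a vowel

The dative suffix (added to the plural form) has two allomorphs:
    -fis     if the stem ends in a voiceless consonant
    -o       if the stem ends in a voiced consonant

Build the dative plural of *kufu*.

kufubiffis

The final sound of *kufu* is /u/, which is a vowel, so the plural suffix is -bif, giving *kufubif*.
The plural form *kufubif* — final consonant /f/ (voiceless) → -fis → *kufubiffis*.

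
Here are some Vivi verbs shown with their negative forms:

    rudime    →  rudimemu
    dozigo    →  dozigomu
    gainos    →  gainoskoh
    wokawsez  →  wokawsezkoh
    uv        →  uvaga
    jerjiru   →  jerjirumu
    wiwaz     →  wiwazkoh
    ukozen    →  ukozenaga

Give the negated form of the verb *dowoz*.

dowozkoh

The alternation tracks the final sound of the stem — -koh when the stem ends in a sibilant (*gainos*, *wokawsez*, *wiwaz*); -aga when the stem ends in a non-sibilant consonant (*uv*, *ukozen*); -mu when the stem ends in a vowel (*rudime*, *dozigo*, *jerjiru*).
The final sound of *dowoz* is /z/, which is a sibilant, so the suffix is -koh, giving *dowozkoh*.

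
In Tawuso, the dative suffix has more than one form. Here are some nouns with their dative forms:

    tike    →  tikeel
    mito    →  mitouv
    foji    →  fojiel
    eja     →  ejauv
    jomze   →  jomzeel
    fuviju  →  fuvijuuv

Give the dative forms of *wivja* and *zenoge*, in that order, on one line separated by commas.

wivjauv, zenogeel

The pattern is front/back vowel harmony: -el when the last vowel of the stem is a front vowel (*tike*, *foji*, *jomze*); -uv when the last vowel of the stem is a back vowel (*mito*, *eja*, *fuviju*).
*wivja* — last vowel /a/ (a back vowel) → -uv → *wivjauv*.
Since the last vowel of *zenoge* is /e/ (a front vowel), it takes -el, giving *zenogeel*.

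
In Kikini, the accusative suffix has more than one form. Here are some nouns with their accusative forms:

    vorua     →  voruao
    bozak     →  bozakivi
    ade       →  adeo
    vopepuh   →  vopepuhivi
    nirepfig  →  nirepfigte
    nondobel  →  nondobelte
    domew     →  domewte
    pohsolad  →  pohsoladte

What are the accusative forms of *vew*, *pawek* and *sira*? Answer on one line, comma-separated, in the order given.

The pattern is voicing of the final sound: -ivi when the stem ends in a voiceless consonant (*bozak*, *vopepuh*); -te when the stem ends in a voiced consonant (*nirepfig*, *nondobel*, *domew*, *pohsolad*); -o when the stem ends in a vowel (*vorua*, *ade*).
*vew* — final sound /w/ (a voiced consonant) → -te → *vewte*.
*pawek* — final sound /k/ (a voiceless consonant) → -ivi → *pawekivi*.
Since the final sound of *sira* is /a/ (a vowel), it takes -o, giving *sirao*.

vewte, pawekivi, sirao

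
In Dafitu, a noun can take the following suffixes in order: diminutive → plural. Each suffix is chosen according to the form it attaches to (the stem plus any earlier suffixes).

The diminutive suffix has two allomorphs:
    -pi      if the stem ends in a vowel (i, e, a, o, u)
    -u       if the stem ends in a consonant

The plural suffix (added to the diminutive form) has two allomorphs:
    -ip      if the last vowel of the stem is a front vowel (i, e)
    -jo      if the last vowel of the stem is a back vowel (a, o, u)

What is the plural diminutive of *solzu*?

The final sound of *solzu* is /u/, which is a vowel, so the diminutive suffix is -pi, giving *solzupi*.
Since the last vowel of the diminutive form *solzupi* is /i/ (a front vowel), it takes -ip, giving *solzupiip*.

solzupiip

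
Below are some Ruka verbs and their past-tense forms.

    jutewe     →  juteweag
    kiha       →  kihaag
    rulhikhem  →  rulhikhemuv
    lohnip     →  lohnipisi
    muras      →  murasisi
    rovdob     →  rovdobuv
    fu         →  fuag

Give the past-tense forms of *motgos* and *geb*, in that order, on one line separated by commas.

The pattern is voicing of the final sound: -isi when the stem ends in a voiceless consonant (*lohnip*, *muras*); -uv when the stem ends in a voiced consonant (*rulhikhem*, *rovdob*); -ag when the stem ends in a vowel (*jutewe*, *kiha*, *fu*).
The final sound of *motgos* is /s/, which is a voiceless consonant, so the suffix is -isi, giving *motgosisi*.
The final sound of *geb* is /b/, which is a voiced consonant, so the suffix is -uv, giving *gebuv*.

motgosisi, gebuv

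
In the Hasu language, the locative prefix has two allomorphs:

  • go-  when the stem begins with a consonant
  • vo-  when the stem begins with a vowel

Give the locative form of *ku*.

Since the first sound of *ku* is /k/ (a consonant), it takes go-, giving *goku*.

goku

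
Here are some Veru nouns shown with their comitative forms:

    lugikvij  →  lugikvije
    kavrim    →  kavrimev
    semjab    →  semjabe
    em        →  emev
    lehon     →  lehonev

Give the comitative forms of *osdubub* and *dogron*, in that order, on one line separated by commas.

The suffix is conditioned by the final consonant: -ev when the stem ends in a nasal (*kavrim*, *em*, *lehon*); -e when the stem ends in a non-nasal consonant (*lugikvij*, *semjab*).
*osdubub*: final consonant = /b/, non-nasal → -e → *osdubube*.
The final consonant of *dogron* is /n/, which is a nasal, so the suffix is -ev, giving *dogronev*.

osdubube, dogronev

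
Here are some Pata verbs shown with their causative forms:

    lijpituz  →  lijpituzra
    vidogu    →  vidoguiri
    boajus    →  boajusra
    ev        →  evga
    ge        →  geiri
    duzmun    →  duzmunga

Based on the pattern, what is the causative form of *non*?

nonga

The alternation tracks the final sound of the stem — -ra when the stem ends in a sibilant (*lijpituz*, *boajus*); -ga when the stem ends in a non-sibilant consonant (*ev*, *duzmun*); -iri when the stem ends in a vowel (*vidogu*, *ge*).
*non* — final sound /n/ (a non-sibilant consonant) → -ga → *nonga*.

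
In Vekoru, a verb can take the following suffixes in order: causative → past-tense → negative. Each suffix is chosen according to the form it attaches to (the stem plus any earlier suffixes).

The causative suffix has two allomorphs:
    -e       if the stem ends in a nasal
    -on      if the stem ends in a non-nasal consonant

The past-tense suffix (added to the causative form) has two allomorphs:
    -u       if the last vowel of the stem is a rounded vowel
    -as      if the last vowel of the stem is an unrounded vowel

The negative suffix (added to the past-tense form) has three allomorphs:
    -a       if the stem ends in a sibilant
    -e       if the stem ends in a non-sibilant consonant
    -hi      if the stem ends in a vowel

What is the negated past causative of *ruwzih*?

*ruwzih* — final consonant /h/ (non-nasal) → -on → *ruwzihon*.
Since the last vowel of the causative form *ruwzihon* is /o/ (a rounded vowel), it takes -u, giving *ruwzihonu*.
Since the final sound of the past-tense form *ruwzihonu* is /u/ (a vowel), it takes -hi, giving *ruwzihonuhi*.

ruwzihonuhi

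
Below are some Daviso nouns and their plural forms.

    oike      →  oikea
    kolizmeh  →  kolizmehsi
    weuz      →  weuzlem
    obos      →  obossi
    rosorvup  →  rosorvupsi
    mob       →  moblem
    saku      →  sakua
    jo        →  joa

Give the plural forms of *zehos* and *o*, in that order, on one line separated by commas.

Looking at the final sound of each stem: -si when the stem ends in a voiceless consonant (*kolizmeh*, *obos*, *rosorvup*); -lem when the stem ends in a voiced consonant (*weuz*, *mob*); -a when the stem ends in a vowel (*oike*, *saku*, *jo*).
*zehos*: final sound = /s/, a voiceless consonant → -si → *zehossi*.
*o* — final sound /o/ (a vowel) → -a → *oa*.

zehossi, oa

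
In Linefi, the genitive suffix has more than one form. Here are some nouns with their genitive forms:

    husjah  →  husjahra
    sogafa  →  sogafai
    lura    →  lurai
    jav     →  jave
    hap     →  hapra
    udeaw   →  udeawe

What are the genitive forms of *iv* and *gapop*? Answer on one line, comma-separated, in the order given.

Looking at the final sound of each stem: -ra when the stem ends in a voiceless consonant (*husjah*, *hap*); -e when the stem ends in a voiced consonant (*jav*, *udeaw*); -i when the stem ends in a vowel (*sogafa*, *lura*).
*iv* — final sound /v/ (a voiced consonant) → -e → *ive*.
The final sound of *gapop* is /p/, which is a voiceless consonant, so the suffix is -ra, giving *gapopra*.

ive, gapopra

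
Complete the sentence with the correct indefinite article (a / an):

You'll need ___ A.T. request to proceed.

an

The indefinite article is chosen by the initial *sound* of the following word, not its spelling.
The initialism *A.T.* is read letter by letter; the first letter, A, is pronounced /eɪ/, which begins with a vowel sound.
So the article is *an*: You'll need an A.T. request to proceed.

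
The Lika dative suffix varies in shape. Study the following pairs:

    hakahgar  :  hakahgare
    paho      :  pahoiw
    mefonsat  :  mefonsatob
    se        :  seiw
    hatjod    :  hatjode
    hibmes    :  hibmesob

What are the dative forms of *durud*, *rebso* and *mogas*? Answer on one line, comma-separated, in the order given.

The pattern is voicing of the final sound: -ob when the stem ends in a voiceless consonant (*mefonsat*, *hibmes*); -e when the stem ends in a voiced consonant (*hakahgar*, *hatjod*); -iw when the stem ends in a vowel (*paho*, *se*).
The final sound of *durud* is /d/, which is a voiced consonant, so the suffix is -e, giving *durude*.
*rebso*: final sound = /o/, a vowel → -iw → *rebsoiw*.
The final sound of *mogas* is /s/, which is a voiceless consonant, so the suffix is -ob, giving *mogasob*.

durude, rebsoiw, mogasob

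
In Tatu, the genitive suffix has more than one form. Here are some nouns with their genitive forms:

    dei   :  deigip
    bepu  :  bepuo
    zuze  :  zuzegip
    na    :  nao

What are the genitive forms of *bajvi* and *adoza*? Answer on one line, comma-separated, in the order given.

bajvigip, adozao

The alternation tracks the last vowel of the stem — -gip when the last vowel of the stem is a front vowel (*dei*, *zuze*); -o when the last vowel of the stem is a back vowel (*bepu*, *na*).
*bajvi* — last vowel /i/ (a front vowel) → -gip → *bajvigip*.
*adoza*: last vowel = /a/, a back vowel → -o → *adozao*.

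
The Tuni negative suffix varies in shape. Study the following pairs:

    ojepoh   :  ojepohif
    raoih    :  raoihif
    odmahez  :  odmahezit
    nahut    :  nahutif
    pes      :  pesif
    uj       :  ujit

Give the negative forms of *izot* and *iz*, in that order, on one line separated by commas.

The suffix is conditioned by the final consonant: -if when the stem ends in a voiceless consonant (*ojepoh*, *raoih*, *nahut*, *pes*); -it when the stem ends in a voiced consonant (*odmahez*, *uj*).
*izot*: final consonant = /t/, voiceless → -if → *izotif*.
Since the final consonant of *iz* is /z/ (voiced), it takes -it, giving *izit*.

izotif, izit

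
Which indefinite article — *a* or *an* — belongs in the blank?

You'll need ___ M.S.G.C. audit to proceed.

an

The indefinite article is chosen by the initial *sound* of the following word, not its spelling.
The initialism *M.S.G.C.* is read letter by letter; the first letter, M, is pronounced /ɛm/, which begins with a vowel sound.
So the article is *an*: You'll need an M.S.G.C. audit to proceed.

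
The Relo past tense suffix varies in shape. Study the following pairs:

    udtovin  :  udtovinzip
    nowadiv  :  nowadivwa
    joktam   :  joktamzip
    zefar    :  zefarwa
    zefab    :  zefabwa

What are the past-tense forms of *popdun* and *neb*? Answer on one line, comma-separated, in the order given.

The alternation tracks the final consonant of the stem — -zip when the stem ends in a nasal (*udtovin*, *joktam*); -wa when the stem ends in a non-nasal consonant (*nowadiv*, *zefar*, *zefab*).
The final consonant of *popdun* is /n/, which is a nasal, so the suffix is -zip, giving *popdunzip*.
The final consonant of *neb* is /b/, which is non-nasal, so the suffix is -wa, giving *nebwa*.

popdunzip, nebwa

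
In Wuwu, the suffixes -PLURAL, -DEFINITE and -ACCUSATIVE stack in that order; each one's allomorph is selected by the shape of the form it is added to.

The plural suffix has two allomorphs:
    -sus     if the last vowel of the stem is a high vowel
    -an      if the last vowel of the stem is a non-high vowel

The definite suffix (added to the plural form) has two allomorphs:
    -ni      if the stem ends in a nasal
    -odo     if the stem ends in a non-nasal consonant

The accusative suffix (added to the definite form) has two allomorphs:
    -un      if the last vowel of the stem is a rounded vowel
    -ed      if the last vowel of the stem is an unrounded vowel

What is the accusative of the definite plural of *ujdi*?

ujdisusodoun

Since the last vowel of *ujdi* is /i/ (a high vowel), it takes -sus, giving *ujdisus*.
The plural form *ujdisus* — final consonant /s/ (non-nasal) → -odo → *ujdisusodo*.
The definite form *ujdisusodo* — last vowel /o/ (a rounded vowel) → -un → *ujdisusodoun*.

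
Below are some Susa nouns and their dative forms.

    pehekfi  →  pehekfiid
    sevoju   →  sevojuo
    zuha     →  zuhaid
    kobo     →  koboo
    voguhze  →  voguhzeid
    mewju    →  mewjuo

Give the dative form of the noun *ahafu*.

Looking at the last vowel of each stem: -o when the last vowel of the stem is a rounded vowel (*sevoju*, *kobo*, *mewju*); -id when the last vowel of the stem is an unrounded vowel (*pehekfi*, *zuha*, *voguhze*).
Since the last vowel of *ahafu* is /u/ (a rounded vowel), it takes -o, giving *ahafuo*.

ahafuo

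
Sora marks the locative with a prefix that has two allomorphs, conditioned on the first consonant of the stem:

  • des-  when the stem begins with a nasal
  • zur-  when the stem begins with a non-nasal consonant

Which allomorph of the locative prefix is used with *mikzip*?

Since the first consonant of *mikzip* is /m/ (a nasal), it takes des-.

des-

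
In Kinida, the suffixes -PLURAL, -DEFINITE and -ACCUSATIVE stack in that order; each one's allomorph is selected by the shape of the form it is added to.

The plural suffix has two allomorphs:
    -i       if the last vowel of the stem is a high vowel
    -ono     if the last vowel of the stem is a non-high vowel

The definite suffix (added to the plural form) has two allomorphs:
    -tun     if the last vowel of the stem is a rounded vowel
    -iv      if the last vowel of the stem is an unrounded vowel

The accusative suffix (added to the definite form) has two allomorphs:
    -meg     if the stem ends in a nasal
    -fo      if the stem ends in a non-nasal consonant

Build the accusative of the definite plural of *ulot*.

ulotonotunmeg

*ulot*: last vowel = /o/, a non-high vowel → -ono → *ulotono*.
The plural form *ulotono* — last vowel /o/ (a rounded vowel) → -tun → *ulotonotun*.
The definite form *ulotonotun*: final consonant = /n/, a nasal → -meg → *ulotonotunmeg*.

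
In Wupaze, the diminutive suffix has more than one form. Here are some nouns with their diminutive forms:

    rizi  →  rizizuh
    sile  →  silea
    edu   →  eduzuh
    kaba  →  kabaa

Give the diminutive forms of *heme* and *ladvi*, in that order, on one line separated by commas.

Looking at the last vowel of each stem: -zuh when the last vowel of the stem is a high vowel (*rizi*, *edu*); -a when the last vowel of the stem is a non-high vowel (*sile*, *kaba*).
Since the last vowel of *heme* is /e/ (a non-high vowel), it takes -a, giving *hemea*.
*ladvi* — last vowel /i/ (a high vowel) → -zuh → *ladvizuh*.

hemea, ladvizuh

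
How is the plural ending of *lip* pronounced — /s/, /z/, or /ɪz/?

The stem *lip* ends in a voiceless non-sibilant consonant.
The plural suffix surfaces as /ɪz/ after sibilants, /s/ after other voiceless consonants, and /z/ after other voiced sounds.
So the plural -s on *lip* is pronounced /s/.

/s/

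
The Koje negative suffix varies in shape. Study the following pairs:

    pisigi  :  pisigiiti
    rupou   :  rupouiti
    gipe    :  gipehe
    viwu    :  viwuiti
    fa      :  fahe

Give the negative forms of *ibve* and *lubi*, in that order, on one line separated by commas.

The pattern is height harmony: -iti when the last vowel of the stem is a high vowel (*pisigi*, *rupou*, *viwu*); -he when the last vowel of the stem is a non-high vowel (*gipe*, *fa*).
*ibve*: last vowel = /e/, a non-high vowel → -he → *ibvehe*.
*lubi* — last vowel /i/ (a high vowel) → -iti → *lubiiti*.

ibvehe, lubiiti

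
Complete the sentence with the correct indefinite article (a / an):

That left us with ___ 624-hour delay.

a

The indefinite article is chosen by the initial *sound* of the following word, not its spelling.
The number *624* is spoken "six hundred …", beginning with /sɪks/ — a consonant sound.
So the article is *a*: That left us with a 624-hour delay.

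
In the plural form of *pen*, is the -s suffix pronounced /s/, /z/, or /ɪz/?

/z/

The stem *pen* ends in a voiced non-sibilant sound.
The plural suffix surfaces as /ɪz/ after sibilants, /s/ after other voiceless consonants, and /z/ after other voiced sounds.
So the plural -s on *pen* is pronounced /z/.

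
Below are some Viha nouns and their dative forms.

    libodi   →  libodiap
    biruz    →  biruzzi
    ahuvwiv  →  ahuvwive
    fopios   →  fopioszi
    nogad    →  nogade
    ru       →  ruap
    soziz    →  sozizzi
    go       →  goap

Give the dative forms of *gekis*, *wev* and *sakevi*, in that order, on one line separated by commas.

The pattern is sibilance of the final sound: -zi when the stem ends in a sibilant (*biruz*, *fopios*, *soziz*); -e when the stem ends in a non-sibilant consonant (*ahuvwiv*, *nogad*); -ap when the stem ends in a vowel (*libodi*, *ru*, *go*).
*gekis*: final sound = /s/, a sibilant → -zi → *gekiszi*.
*wev*: final sound = /v/, a non-sibilant consonant → -e → *weve*.
*sakevi*: final sound = /i/, a vowel → -ap → *sakeviap*.

gekiszi, weve, sakeviap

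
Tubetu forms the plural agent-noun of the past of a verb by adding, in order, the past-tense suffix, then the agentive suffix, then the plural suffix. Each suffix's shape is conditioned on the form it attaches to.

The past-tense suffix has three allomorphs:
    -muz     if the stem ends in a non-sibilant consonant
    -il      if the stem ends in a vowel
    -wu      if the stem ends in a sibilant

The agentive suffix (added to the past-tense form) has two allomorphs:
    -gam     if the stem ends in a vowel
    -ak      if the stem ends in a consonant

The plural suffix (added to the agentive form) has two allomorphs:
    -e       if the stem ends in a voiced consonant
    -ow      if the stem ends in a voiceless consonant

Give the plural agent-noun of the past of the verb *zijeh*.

The final sound of *zijeh* is /h/, which is a non-sibilant consonant, so the past-tense suffix is -muz, giving *zijehmuz*.
The past-tense form *zijehmuz*: final sound = /z/, a consonant → -ak → *zijehmuzak*.
Since the final consonant of the agentive form *zijehmuzak* is /k/ (voiceless), it takes -ow, giving *zijehmuzakow*.

zijehmuzakow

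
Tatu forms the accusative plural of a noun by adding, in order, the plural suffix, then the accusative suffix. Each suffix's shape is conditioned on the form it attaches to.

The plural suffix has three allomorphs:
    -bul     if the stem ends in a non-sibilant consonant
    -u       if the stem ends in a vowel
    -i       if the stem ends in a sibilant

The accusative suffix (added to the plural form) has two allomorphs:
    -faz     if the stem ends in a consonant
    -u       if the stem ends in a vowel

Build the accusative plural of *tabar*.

tabarbulfaz

The final sound of *tabar* is /r/, which is a non-sibilant consonant, so the plural suffix is -bul, giving *tabarbul*.
Since the final sound of the plural form *tabarbul* is /l/ (a consonant), it takes -faz, giving *tabarbulfaz*.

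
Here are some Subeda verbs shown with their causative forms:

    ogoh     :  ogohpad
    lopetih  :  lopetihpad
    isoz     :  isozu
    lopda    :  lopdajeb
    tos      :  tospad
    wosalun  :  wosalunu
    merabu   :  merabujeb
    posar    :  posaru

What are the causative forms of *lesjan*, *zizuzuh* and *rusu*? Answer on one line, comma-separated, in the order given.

The suffix is conditioned by the final sound: -pad when the stem ends in a voiceless consonant (*ogoh*, *lopetih*, *tos*); -u when the stem ends in a voiced consonant (*isoz*, *wosalun*, *posar*); -jeb when the stem ends in a vowel (*lopda*, *merabu*).
The final sound of *lesjan* is /n/, which is a voiced consonant, so the suffix is -u, giving *lesjanu*.
The final sound of *zizuzuh* is /h/, which is a voiceless consonant, so the suffix is -pad, giving *zizuzuhpad*.
Since the final sound of *rusu* is /u/ (a vowel), it takes -jeb, giving *rusujeb*.

lesjanu, zizuzuhpad, rusujeb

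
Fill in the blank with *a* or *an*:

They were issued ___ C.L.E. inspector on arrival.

The indefinite article is chosen by the initial *sound* of the following word, not its spelling.
The initialism *C.L.E.* is read letter by letter; the first letter, C, is pronounced /siː/, which begins with a consonant sound.
So the article is *a*: They were issued a C.L.E. inspector on arrival.

a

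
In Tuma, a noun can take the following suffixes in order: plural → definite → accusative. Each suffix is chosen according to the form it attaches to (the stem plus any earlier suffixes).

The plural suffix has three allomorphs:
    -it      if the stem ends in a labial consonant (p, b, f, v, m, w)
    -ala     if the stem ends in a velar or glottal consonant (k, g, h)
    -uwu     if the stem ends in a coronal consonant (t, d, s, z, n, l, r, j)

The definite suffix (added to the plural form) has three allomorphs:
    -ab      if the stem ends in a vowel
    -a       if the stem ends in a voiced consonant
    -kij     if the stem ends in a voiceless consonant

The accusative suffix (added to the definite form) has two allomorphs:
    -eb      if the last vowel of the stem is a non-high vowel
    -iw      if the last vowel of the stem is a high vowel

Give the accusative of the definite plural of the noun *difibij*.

*difibij*: final consonant = /j/, coronal → -uwu → *difibijuwu*.
The final sound of the plural form *difibijuwu* is /u/, which is a vowel, so the definite suffix is -ab, giving *difibijuwuab*.
The definite form *difibijuwuab* — last vowel /a/ (a non-high vowel) → -eb → *difibijuwuabeb*.

difibijuwuabeb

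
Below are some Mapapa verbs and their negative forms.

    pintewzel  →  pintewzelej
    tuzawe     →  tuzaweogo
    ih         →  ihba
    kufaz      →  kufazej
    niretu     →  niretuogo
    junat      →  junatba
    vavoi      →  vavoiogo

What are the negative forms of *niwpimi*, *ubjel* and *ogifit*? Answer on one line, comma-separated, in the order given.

niwpimiogo, ubjelej, ogifitba

The suffix is conditioned by the final sound: -ba when the stem ends in a voiceless consonant (*ih*, *junat*); -ej when the stem ends in a voiced consonant (*pintewzel*, *kufaz*); -ogo when the stem ends in a vowel (*tuzawe*, *niretu*, *vavoi*).
The final sound of *niwpimi* is /i/, which is a vowel, so the suffix is -ogo, giving *niwpimiogo*.
Since the final sound of *ubjel* is /l/ (a voiced consonant), it takes -ej, giving *ubjelej*.
The final sound of *ogifit* is /t/, which is a voiceless consonant, so the suffix is -ba, giving *ogifitba*.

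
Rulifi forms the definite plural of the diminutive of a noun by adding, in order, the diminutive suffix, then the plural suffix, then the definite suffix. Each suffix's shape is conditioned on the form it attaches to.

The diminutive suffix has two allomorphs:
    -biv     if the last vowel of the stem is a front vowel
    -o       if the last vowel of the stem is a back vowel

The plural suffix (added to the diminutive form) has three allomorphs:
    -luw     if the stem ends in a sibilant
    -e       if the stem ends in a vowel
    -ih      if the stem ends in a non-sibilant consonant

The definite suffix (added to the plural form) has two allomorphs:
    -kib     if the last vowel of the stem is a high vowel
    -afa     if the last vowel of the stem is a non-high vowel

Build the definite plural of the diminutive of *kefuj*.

kefujoeafa

The last vowel of *kefuj* is /u/, which is a back vowel, so the diminutive suffix is -o, giving *kefujo*.
The diminutive form *kefujo*: final sound = /o/, a vowel → -e → *kefujoe*.
The last vowel of the plural form *kefujoe* is /e/, which is a non-high vowel, so the definite suffix is -afa, giving *kefujoeafa*.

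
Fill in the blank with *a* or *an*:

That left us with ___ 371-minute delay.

The indefinite article is chosen by the initial *sound* of the following word, not its spelling.
The number *371* is spoken "three hundred …", beginning with /θriː/ — a consonant sound.
So the article is *a*: That left us with a 371-minute delay.

a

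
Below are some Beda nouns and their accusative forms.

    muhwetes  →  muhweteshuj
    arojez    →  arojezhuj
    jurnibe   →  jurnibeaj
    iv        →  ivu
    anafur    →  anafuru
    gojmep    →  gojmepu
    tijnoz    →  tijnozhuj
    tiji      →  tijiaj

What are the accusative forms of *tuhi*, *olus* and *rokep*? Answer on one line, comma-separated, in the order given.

The suffix is conditioned by the final sound: -huj when the stem ends in a sibilant (*muhwetes*, *arojez*, *tijnoz*); -u when the stem ends in a non-sibilant consonant (*iv*, *anafur*, *gojmep*); -aj when the stem ends in a vowel (*jurnibe*, *tiji*).
The final sound of *tuhi* is /i/, which is a vowel, so the suffix is -aj, giving *tuhiaj*.
The final sound of *olus* is /s/, which is a sibilant, so the suffix is -huj, giving *olushuj*.
*rokep* — final sound /p/ (a non-sibilant consonant) → -u → *rokepu*.

tuhiaj, olushuj, rokepu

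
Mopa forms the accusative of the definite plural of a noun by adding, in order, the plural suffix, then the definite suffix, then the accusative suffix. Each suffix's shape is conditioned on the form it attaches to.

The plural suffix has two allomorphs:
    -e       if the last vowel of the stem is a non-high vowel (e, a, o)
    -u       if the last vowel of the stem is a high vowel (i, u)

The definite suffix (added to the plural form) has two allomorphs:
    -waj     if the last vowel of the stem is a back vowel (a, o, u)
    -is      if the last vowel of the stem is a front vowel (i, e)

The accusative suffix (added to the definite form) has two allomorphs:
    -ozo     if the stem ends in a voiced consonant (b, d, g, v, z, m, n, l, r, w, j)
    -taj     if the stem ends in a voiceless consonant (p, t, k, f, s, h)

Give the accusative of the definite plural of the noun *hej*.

hejeistaj

*hej* — last vowel /e/ (a non-high vowel) → -e → *heje*.
The last vowel of the plural form *heje* is /e/, which is a front vowel, so the definite suffix is -is, giving *hejeis*.
The definite form *hejeis* — final consonant /s/ (voiceless) → -taj → *hejeistaj*.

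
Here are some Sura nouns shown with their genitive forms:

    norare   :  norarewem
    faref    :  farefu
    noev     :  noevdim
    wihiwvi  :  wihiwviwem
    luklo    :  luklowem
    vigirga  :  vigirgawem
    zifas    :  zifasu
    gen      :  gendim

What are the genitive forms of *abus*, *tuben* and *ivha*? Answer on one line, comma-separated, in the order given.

abusu, tubendim, ivhawem

Looking at the final sound of each stem: -u when the stem ends in a voiceless consonant (*faref*, *zifas*); -dim when the stem ends in a voiced consonant (*noev*, *gen*); -wem when the stem ends in a vowel (*norare*, *wihiwvi*, *luklo*, *vigirga*).
The final sound of *abus* is /s/, which is a voiceless consonant, so the suffix is -u, giving *abusu*.
Since the final sound of *tuben* is /n/ (a voiced consonant), it takes -dim, giving *tubendim*.
*ivha*: final sound = /a/, a vowel → -wem → *ivhawem*.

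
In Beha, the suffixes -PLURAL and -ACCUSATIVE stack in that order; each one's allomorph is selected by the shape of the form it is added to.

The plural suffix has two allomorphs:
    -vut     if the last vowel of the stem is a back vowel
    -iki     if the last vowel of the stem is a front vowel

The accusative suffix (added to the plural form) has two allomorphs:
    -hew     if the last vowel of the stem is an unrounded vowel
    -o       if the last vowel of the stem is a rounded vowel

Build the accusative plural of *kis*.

*kis* — last vowel /i/ (a front vowel) → -iki → *kisiki*.
The plural form *kisiki*: last vowel = /i/, an unrounded vowel → -hew → *kisikihew*.

kisikihew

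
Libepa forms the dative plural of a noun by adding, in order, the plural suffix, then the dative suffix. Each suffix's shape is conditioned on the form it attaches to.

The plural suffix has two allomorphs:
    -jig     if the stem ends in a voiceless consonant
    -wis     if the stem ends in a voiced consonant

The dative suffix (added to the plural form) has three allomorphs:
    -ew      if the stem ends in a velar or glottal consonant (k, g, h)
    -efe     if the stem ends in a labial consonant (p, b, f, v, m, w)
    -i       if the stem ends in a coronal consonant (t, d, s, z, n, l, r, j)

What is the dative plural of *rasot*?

*rasot* — final consonant /t/ (voiceless) → -jig → *rasotjig*.
The plural form *rasotjig*: final consonant = /g/, velar/glottal → -ew → *rasotjigew*.

rasotjigew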